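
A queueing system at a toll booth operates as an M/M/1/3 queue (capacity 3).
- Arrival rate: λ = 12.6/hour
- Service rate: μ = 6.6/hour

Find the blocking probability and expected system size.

ρ = λ/μ = 12.6/6.6 = 1.9091
P₀ = (1-ρ)/(1-ρ^(K+1)) = (1-1.9091)/(1-1.9091^4) = -0.9091/-12.2836 = 0.07401
P_K = P₀×ρ^K = 0.07401 × 1.9091^3 = 0.07401 × 6.9580 = 0.5150
Blocking probability P_3 = 0.5150 (51.50%)
L = ρ[1 - (K+1)ρ^K + Kρ^(K+1)] / [(1-ρ)(1-ρ^(K+1))]
L = 1.9091 × (1 - 4×6.9580258 + 3×13.283567) / ((1 - 1.9091) × (1 - 13.283567)) = 2.2256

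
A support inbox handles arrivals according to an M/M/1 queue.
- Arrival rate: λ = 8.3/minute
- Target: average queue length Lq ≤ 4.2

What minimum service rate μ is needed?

For M/M/1: Lq = λ²/(μ(μ-λ))
Need Lq ≤ 4.2, i.e. μ(μ-λ) ≥ λ²/4.2
μ² - 8.3μ - 68.89/4.2 ≥ 0  →  μ² - 8.3μ - 16.40238 ≥ 0
Quadratic formula (positive root): μ = [λ + √(λ² + 4×16.40238)]/2
Discriminant: 68.89 + 4×16.40238 = 134.4995, √134.4995 = 11.5974
μ ≥ (8.3 + 11.5974)/2 = 9.9487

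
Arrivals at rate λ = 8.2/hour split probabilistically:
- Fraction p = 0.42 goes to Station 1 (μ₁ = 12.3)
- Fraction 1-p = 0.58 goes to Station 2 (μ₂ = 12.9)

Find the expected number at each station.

Effective rates: λ₁ = 8.2×0.42 = 3.444, λ₂ = 8.2×0.58 = 4.756
Station 1: ρ₁ = 3.444/12.3 = 0.2800, L₁ = ρ₁/(1-ρ₁) = 0.2800/(1-0.2800) = 0.3889
Station 2: ρ₂ = 4.756/12.9 = 0.3687, L₂ = ρ₂/(1-ρ₂) = 0.3687/(1-0.3687) = 0.5840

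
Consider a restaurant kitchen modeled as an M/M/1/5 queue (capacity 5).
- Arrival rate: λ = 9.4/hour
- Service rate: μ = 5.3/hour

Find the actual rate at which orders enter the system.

ρ = λ/μ = 9.4/5.3 = 1.77358
P₀ = (1-ρ)/(1-ρ^(K+1)) = (1-1.77358)/(1-1.77358^6) = -0.7736/-30.1247 = 0.02568
P_K = P₀×ρ^K = 0.025679 × 1.77358^5 = 0.025679 × 17.5491 = 0.4506
λ_eff = λ(1-P_K) = 9.4 × (1 - 0.45065) = 9.4 × 0.54935 = 5.1639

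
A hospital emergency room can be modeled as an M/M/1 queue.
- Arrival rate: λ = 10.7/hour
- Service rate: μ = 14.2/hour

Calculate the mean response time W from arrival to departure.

First, compute utilization: ρ = λ/μ = 10.7/14.2 = 0.7535
For M/M/1: W = 1/(μ-λ)
W = 1/(14.2-10.7) = 1/3.50
W = 0.2857 hours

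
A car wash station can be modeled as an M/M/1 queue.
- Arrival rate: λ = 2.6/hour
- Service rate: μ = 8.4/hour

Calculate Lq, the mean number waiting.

ρ = λ/μ = 2.6/8.4 = 0.3095
For M/M/1: Lq = λ²/(μ(μ-λ))
Lq = 6.76/(8.4 × 5.80)
Lq = 0.1388 cars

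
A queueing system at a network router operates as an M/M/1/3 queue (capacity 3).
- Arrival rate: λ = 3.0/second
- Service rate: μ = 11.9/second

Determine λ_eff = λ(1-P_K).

ρ = λ/μ = 3.0/11.9 = 0.2521
P₀ = (1-ρ)/(1-ρ^(K+1)) = (1-0.2521)/(1-0.2521^4) = 0.7479/0.9960 = 0.7509
P_K = P₀×ρ^K = 0.7509 × 0.2521^3 = 0.7509 × 0.01602 = 0.01203
λ_eff = λ(1-P_K) = 3.0 × (1 - 0.01203) = 3.0 × 0.98797 = 2.9639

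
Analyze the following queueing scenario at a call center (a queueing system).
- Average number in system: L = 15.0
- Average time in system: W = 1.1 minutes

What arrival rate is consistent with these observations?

Little's Law: L = λW, so λ = L/W
λ = 15.0/1.1 = 13.6364 calls/minute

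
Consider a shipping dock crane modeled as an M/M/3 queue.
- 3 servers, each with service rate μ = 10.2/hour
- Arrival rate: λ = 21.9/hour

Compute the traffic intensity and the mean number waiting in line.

Traffic intensity: ρ = λ/(cμ) = 21.9/(3×10.2) = 0.7157
Since ρ = 0.7157 < 1, system is stable.
Offered load a = λ/μ = cρ = 21.9/10.2 = 2.1471
P₀ = [ Σₙ₌₀^2 aⁿ/n! + a^3/(3!(1-ρ)) ]⁻¹
Σ = a^0/0! + a^1/1! + a^2/2! = 1.0000 + 2.1471 + 2.3049 = 5.4520
a^3/(3!(1-ρ)) = 9.8976/(6 × 0.28431) = 5.8021
P₀ = 1/(5.4520 + 5.8021) = 0.08886
Lq = P₀·a^3·ρ / (3!(1-ρ)²) = 0.088857 × 9.8976 × 0.71569 / (6 × 0.080834) = 1.2978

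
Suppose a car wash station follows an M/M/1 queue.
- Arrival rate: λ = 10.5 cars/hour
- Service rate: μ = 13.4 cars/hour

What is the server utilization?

Server utilization: ρ = λ/μ
ρ = 10.5/13.4 = 0.7836
The server is busy 78.36% of the time.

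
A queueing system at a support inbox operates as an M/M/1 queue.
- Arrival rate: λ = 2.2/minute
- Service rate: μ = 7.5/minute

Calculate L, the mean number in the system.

ρ = λ/μ = 2.2/7.5 = 0.2933
For M/M/1: L = λ/(μ-λ)
L = 2.2/(7.5-2.2) = 2.2/5.30
L = 0.4151 emails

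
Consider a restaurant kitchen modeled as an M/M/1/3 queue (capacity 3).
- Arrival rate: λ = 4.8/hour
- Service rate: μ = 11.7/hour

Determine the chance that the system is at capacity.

ρ = λ/μ = 4.8/11.7 = 0.41026
P₀ = (1-ρ)/(1-ρ^(K+1)) = (1-0.41026)/(1-0.41026^4) = 0.5897/0.9717 = 0.6069
P_K = P₀×ρ^K = 0.6069 × 0.41026^3 = 0.6069 × 0.06905 = 0.04191
Blocking probability = 4.19%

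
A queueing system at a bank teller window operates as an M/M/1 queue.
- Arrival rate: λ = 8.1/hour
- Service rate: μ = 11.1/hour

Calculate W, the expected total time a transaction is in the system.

First, compute utilization: ρ = λ/μ = 8.1/11.1 = 0.7297
For M/M/1: W = 1/(μ-λ)
W = 1/(11.1-8.1) = 1/3.00
W = 0.3333 hours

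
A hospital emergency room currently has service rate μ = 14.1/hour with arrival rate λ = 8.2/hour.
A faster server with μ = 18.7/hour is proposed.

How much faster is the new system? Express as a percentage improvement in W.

System 1: ρ₁ = 8.2/14.1 = 0.5816, W₁ = 1/(14.1-8.2) = 0.1695
System 2: ρ₂ = 8.2/18.7 = 0.4385, W₂ = 1/(18.7-8.2) = 0.09524
Improvement: (W₁-W₂)/W₁ = (0.1695-0.09524)/0.1695 = 43.81%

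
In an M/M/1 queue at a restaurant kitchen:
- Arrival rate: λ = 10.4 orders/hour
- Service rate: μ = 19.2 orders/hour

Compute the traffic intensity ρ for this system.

Server utilization: ρ = λ/μ
ρ = 10.4/19.2 = 0.5417
The server is busy 54.17% of the time.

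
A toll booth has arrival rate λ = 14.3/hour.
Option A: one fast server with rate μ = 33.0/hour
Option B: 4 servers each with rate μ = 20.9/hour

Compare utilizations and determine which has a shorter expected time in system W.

Option A: single server μ = 33.0 (M/M/1)
  ρ_A = 14.3/33.0 = 0.4333
  W_A = 1/(μ-λ) = 1/(33.0-14.3) = 1/18.70 = 0.05348

Option B: 4 servers μ = 20.9 (M/M/4)
  ρ_B = λ/(cμ) = 14.3/(4×20.9) = 0.1711
  Offered load a = λ/μ = cρ = 14.3/20.9 = 0.6842
  P₀ = [ Σₙ₌₀^3 aⁿ/n! + a^4/(4!(1-ρ)) ]⁻¹
  Σ = a^0/0! + a^1/1! + a^2/2! + a^3/3! = 1.0000 + 0.6842 + 0.2341 + 0.05338 = 1.9717
  a^4/(4!(1-ρ)) = 0.2192/(24 × 0.8289) = 0.01102
  P₀ = 1/(1.9717 + 0.01102) = 0.5044
  Lq = P₀·a^4·ρ / (4!(1-ρ)²) = 0.50437 × 0.21916 × 0.17105 / (24 × 0.68715) = 0.001146
  Wq_B = Lq/λ = 0.0011465/14.3 = 0.00008017
  W_B = Wq_B + 1/μ = 0.00008017 + 0.04785 = 0.04793

Since W_B = 0.04793 < W_A = 0.05348, Option B (multiple servers) has the shorter time in system.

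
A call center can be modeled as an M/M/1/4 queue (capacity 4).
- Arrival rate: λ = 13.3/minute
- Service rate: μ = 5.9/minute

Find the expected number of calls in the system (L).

ρ = λ/μ = 13.3/5.9 = 2.2542
P₀ = (1-ρ)/(1-ρ^(K+1)) = (1-2.2542)/(1-2.2542^5) = -1.2542/-57.2053 = 0.02192
P_K = P₀×ρ^K = 0.021925 × 2.2542^4 = 0.021925 × 25.8208 = 0.5661
L = ρ[1 - (K+1)ρ^K + Kρ^(K+1)] / [(1-ρ)(1-ρ^(K+1))]
L = 2.2542 × (1 - 5×25.8208 + 4×58.2053) / ((1 - 2.2542) × (1 - 58.2053)) = 3.2901 calls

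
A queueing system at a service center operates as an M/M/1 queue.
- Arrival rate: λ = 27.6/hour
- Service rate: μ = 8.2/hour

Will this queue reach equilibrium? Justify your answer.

Stability requires ρ = λ/(cμ) < 1
ρ = 27.6/(1 × 8.2) = 27.6/8.20 = 3.3659
Since 3.3659 ≥ 1, the system is UNSTABLE.
Queue grows without bound. Need μ > λ = 27.6.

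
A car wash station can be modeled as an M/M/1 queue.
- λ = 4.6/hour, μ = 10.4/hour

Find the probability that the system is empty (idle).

ρ = λ/μ = 4.6/10.4 = 0.4423
P(0) = 1 - ρ = 1 - 0.4423 = 0.5577
The server is idle 55.77% of the time.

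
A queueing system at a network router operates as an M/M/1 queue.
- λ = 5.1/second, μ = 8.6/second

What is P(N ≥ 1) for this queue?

ρ = λ/μ = 5.1/8.6 = 0.5930
P(N ≥ n) = ρⁿ
P(N ≥ 1) = 0.5930^1
P(N ≥ 1) = 0.5930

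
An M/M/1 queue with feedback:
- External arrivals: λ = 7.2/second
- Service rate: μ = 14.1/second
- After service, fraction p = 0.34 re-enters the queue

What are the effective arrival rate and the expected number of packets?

Effective arrival rate: λ_eff = λ/(1-p) = 7.2/(1-0.34) = 7.2/0.66 = 10.90909
ρ = λ_eff/μ = 10.90909/14.1 = 0.773694
L = ρ/(1-ρ) = 0.773694/(1-0.773694) = 3.4188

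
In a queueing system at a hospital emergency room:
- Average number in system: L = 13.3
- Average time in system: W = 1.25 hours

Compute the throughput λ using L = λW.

Little's Law: L = λW, so λ = L/W
λ = 13.3/1.25 = 10.6400 patients/hour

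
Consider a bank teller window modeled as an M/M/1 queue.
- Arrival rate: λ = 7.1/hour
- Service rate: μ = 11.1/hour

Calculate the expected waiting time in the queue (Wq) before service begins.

First, compute utilization: ρ = λ/μ = 7.1/11.1 = 0.6396
For M/M/1: Wq = λ/(μ(μ-λ))
Wq = 7.1/(11.1 × (11.1-7.1))
Wq = 7.1/(11.1 × 4.00)
Wq = 0.1599 hours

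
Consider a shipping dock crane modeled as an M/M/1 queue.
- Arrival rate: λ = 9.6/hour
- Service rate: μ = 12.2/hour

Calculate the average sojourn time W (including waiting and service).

First, compute utilization: ρ = λ/μ = 9.6/12.2 = 0.7869
For M/M/1: W = 1/(μ-λ)
W = 1/(12.2-9.6) = 1/2.60
W = 0.3846 hours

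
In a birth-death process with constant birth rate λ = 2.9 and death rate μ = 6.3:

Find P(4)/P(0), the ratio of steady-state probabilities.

For constant rates: P(n)/P(0) = (λ/μ)^n
P(4)/P(0) = (2.9/6.3)^4 = 0.46032^4 = 0.04490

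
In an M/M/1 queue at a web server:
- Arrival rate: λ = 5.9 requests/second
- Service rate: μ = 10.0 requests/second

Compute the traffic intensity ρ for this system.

Server utilization: ρ = λ/μ
ρ = 5.9/10.0 = 0.5900
The server is busy 59.00% of the time.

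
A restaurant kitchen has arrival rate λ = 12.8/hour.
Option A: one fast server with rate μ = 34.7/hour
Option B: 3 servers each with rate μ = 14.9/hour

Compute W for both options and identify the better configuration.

Option A: single server μ = 34.7 (M/M/1)
  ρ_A = 12.8/34.7 = 0.3689
  W_A = 1/(μ-λ) = 1/(34.7-12.8) = 1/21.90 = 0.04566

Option B: 3 servers μ = 14.9 (M/M/3)
  ρ_B = λ/(cμ) = 12.8/(3×14.9) = 0.2864
  Offered load a = λ/μ = cρ = 12.8/14.9 = 0.8591
  P₀ = [ Σₙ₌₀^2 aⁿ/n! + a^3/(3!(1-ρ)) ]⁻¹
  Σ = a^0/0! + a^1/1! + a^2/2! = 1.0000 + 0.8591 + 0.3690 = 2.2281
  a^3/(3!(1-ρ)) = 0.6340/(6 × 0.7136) = 0.1481
  P₀ = 1/(2.22805 + 0.148060) = 0.4209
  Lq = P₀·a^3·ρ / (3!(1-ρ)²) = 0.42086 × 0.63397 × 0.28635 / (6 × 0.50929) = 0.02500
  Wq_B = Lq/λ = 0.0250028/12.8 = 0.0019533
  W_B = Wq_B + 1/μ = 0.0019533 + 0.067114 = 0.06907

Since W_A = 0.04566 < W_B = 0.06907, Option A (single fast server) has the shorter time in system.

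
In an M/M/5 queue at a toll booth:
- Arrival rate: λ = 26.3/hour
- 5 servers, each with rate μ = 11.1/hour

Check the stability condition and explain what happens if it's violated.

Stability requires ρ = λ/(cμ) < 1
ρ = 26.3/(5 × 11.1) = 26.3/55.50 = 0.4739
Since 0.4739 < 1, the system is STABLE.
The servers are busy 47.39% of the time.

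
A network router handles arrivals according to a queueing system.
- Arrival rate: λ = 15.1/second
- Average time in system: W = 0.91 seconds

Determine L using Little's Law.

Little's Law: L = λW
L = 15.1 × 0.91 = 13.7410 packets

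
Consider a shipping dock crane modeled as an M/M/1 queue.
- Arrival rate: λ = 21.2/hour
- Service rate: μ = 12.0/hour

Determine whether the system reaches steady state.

Stability requires ρ = λ/(cμ) < 1
ρ = 21.2/(1 × 12.0) = 21.2/12.00 = 1.7667
Since 1.7667 ≥ 1, the system is UNSTABLE.
Queue grows without bound. Need μ > λ = 21.2.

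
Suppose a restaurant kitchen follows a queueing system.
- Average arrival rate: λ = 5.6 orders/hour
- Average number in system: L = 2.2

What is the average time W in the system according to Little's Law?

Little's Law: L = λW, so W = L/λ
W = 2.2/5.6 = 0.3929 hours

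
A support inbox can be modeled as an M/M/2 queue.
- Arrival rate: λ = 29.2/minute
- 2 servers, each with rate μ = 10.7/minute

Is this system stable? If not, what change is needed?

Stability requires ρ = λ/(cμ) < 1
ρ = 29.2/(2 × 10.7) = 29.2/21.40 = 1.3645
Since 1.3645 ≥ 1, the system is UNSTABLE.
Need c > λ/μ = 29.2/10.7 = 2.73.
Minimum servers needed: c = 3.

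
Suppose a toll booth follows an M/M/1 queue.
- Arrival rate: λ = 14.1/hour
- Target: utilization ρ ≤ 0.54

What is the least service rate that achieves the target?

ρ = λ/μ, so μ = λ/ρ
μ ≥ 14.1/0.54 = 26.1111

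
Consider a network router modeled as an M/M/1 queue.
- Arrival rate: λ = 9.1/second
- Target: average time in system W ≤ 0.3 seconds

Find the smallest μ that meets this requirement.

For M/M/1: W = 1/(μ-λ)
Need W ≤ 0.3, so 1/(μ-λ) ≤ 0.3
μ - λ ≥ 1/0.3 = 3.3333
μ ≥ 9.1 + 3.3333 = 12.4333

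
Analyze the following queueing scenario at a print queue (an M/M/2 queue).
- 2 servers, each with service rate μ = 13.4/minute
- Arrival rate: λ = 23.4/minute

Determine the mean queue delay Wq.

Traffic intensity: ρ = λ/(cμ) = 23.4/(2×13.4) = 0.8731
Since ρ = 0.8731 < 1, system is stable.
Offered load a = λ/μ = cρ = 23.4/13.4 = 1.7463
P₀ = [ Σₙ₌₀^1 aⁿ/n! + a^2/(2!(1-ρ)) ]⁻¹
Σ = a^0/0! + a^1/1! = 1.0000 + 1.7463 = 2.7463
a^2/(2!(1-ρ)) = 3.04945/(2 × 0.126866) = 12.0184
P₀ = 1/(2.7463 + 12.0184) = 0.06773
Lq = P₀·a^2·ρ / (2!(1-ρ)²) = 0.067729 × 3.0495 × 0.87313 / (2 × 0.016095) = 5.6022
Wq = Lq/λ = 5.6022/23.4 = 0.2394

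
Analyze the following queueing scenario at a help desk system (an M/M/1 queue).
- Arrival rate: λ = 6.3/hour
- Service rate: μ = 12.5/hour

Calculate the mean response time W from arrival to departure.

First, compute utilization: ρ = λ/μ = 6.3/12.5 = 0.5040
For M/M/1: W = 1/(μ-λ)
W = 1/(12.5-6.3) = 1/6.20
W = 0.1613 hours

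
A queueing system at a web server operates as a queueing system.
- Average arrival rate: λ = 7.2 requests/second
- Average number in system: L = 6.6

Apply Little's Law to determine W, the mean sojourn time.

Little's Law: L = λW, so W = L/λ
W = 6.6/7.2 = 0.9167 seconds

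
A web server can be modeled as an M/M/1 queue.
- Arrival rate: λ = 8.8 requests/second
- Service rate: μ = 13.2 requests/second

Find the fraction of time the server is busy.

Server utilization: ρ = λ/μ
ρ = 8.8/13.2 = 0.6667
The server is busy 66.67% of the time.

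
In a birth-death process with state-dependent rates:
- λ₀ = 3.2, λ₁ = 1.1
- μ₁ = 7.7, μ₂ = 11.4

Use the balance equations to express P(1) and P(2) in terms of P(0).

Balance equations:
State 0: λ₀P₀ = μ₁P₁ → P₁ = (λ₀/μ₁)P₀ = (3.2/7.7)P₀ = 0.4156P₀
State 1: P₂ = (λ₀λ₁)/(μ₁μ₂)P₀ = (3.2×1.1)/(7.7×11.4)P₀ = 0.04010P₀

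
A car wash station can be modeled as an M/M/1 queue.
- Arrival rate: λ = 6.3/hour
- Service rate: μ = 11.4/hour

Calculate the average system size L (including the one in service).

ρ = λ/μ = 6.3/11.4 = 0.5526
For M/M/1: L = λ/(μ-λ)
L = 6.3/(11.4-6.3) = 6.3/5.10
L = 1.2353 cars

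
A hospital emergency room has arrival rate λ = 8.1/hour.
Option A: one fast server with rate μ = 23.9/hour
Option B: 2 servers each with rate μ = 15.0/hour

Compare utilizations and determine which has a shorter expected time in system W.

Option A: single server μ = 23.9 (M/M/1)
  ρ_A = 8.1/23.9 = 0.3389
  W_A = 1/(μ-λ) = 1/(23.9-8.1) = 1/15.80 = 0.06329

Option B: 2 servers μ = 15.0 (M/M/2)
  ρ_B = λ/(cμ) = 8.1/(2×15.0) = 0.2700
  Offered load a = λ/μ = cρ = 8.1/15.0 = 0.5400
  P₀ = [ Σₙ₌₀^1 aⁿ/n! + a^2/(2!(1-ρ)) ]⁻¹
  Σ = a^0/0! + a^1/1! = 1.0000 + 0.5400 = 1.5400
  a^2/(2!(1-ρ)) = 0.2916/(2 × 0.7300) = 0.1997
  P₀ = 1/(1.5400 + 0.1997) = 0.5748
  Lq = P₀·a^2·ρ / (2!(1-ρ)²) = 0.5748 × 0.2916 × 0.2700 / (2 × 0.5329) = 0.04246
  Wq_B = Lq/λ = 0.04246/8.1 = 0.005242
  W_B = Wq_B + 1/μ = 0.005242 + 0.06667 = 0.07191

Since W_A = 0.06329 < W_B = 0.07191, Option A (single fast server) has the shorter time in system.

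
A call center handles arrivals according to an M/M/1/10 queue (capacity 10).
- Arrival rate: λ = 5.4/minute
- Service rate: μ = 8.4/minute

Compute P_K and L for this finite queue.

ρ = λ/μ = 5.4/8.4 = 0.64286
P₀ = (1-ρ)/(1-ρ^(K+1)) = (1-0.64286)/(1-0.64286^11) = 0.3571/0.9923 = 0.3599
P_K = P₀×ρ^K = 0.35993 × 0.64286^10 = 0.35993 × 0.012055 = 0.004339
Blocking probability P_10 = 0.004339 (0.43%)
L = ρ[1 - (K+1)ρ^K + Kρ^(K+1)] / [(1-ρ)(1-ρ^(K+1))]
L = 0.64286 × (1 - 11×0.012055 + 10×0.0077496) / ((1 - 0.64286) × (1 - 0.0077496)) = 1.7141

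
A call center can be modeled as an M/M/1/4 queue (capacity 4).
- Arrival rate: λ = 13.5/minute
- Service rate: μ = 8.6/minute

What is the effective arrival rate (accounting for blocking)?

ρ = λ/μ = 13.5/8.6 = 1.56977
P₀ = (1-ρ)/(1-ρ^(K+1)) = (1-1.56977)/(1-1.56977^5) = -0.5698/-8.5319 = 0.06678
P_K = P₀×ρ^K = 0.06678 × 1.56977^4 = 0.06678 × 6.0722 = 0.4055
λ_eff = λ(1-P_K) = 13.5 × (1 - 0.405505) = 13.5 × 0.594495 = 8.0257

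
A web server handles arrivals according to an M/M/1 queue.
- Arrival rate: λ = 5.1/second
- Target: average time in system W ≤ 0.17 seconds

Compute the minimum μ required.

For M/M/1: W = 1/(μ-λ)
Need W ≤ 0.17, so 1/(μ-λ) ≤ 0.17
μ - λ ≥ 1/0.17 = 5.8824
μ ≥ 5.1 + 5.8824 = 10.9824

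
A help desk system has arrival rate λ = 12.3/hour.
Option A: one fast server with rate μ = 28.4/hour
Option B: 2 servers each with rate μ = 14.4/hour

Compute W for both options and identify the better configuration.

Option A: single server μ = 28.4 (M/M/1)
  ρ_A = 12.3/28.4 = 0.4331
  W_A = 1/(μ-λ) = 1/(28.4-12.3) = 1/16.10 = 0.06211

Option B: 2 servers μ = 14.4 (M/M/2)
  ρ_B = λ/(cμ) = 12.3/(2×14.4) = 0.4271
  Offered load a = λ/μ = cρ = 12.3/14.4 = 0.8542
  P₀ = [ Σₙ₌₀^1 aⁿ/n! + a^2/(2!(1-ρ)) ]⁻¹
  Σ = a^0/0! + a^1/1! = 1.0000 + 0.8542 = 1.8542
  a^2/(2!(1-ρ)) = 0.72960/(2 × 0.57292) = 0.6367
  P₀ = 1/(1.8542 + 0.6367) = 0.4015
  Lq = P₀·a^2·ρ / (2!(1-ρ)²) = 0.4015 × 0.7296 × 0.4271 / (2 × 0.3282) = 0.1906
  Wq_B = Lq/λ = 0.19056/12.3 = 0.015493
  W_B = Wq_B + 1/μ = 0.015493 + 0.069444 = 0.08494

Since W_A = 0.06211 < W_B = 0.08494, Option A (single fast server) has the shorter time in system.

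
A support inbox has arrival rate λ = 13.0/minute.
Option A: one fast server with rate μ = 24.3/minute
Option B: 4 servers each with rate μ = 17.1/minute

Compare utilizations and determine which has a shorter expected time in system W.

Option A: single server μ = 24.3 (M/M/1)
  ρ_A = 13.0/24.3 = 0.5350
  W_A = 1/(μ-λ) = 1/(24.3-13.0) = 1/11.30 = 0.08850

Option B: 4 servers μ = 17.1 (M/M/4)
  ρ_B = λ/(cμ) = 13.0/(4×17.1) = 0.1901
  Offered load a = λ/μ = cρ = 13.0/17.1 = 0.7602
  P₀ = [ Σₙ₌₀^3 aⁿ/n! + a^4/(4!(1-ρ)) ]⁻¹
  Σ = a^0/0! + a^1/1! + a^2/2! + a^3/3! = 1.0000 + 0.7602 + 0.2890 + 0.07323 = 2.1224
  a^4/(4!(1-ρ)) = 0.3340/(24 × 0.8099) = 0.01718
  P₀ = 1/(2.1224 + 0.01718) = 0.4674
  Lq = P₀·a^4·ρ / (4!(1-ρ)²) = 0.4674 × 0.3340 × 0.1901 / (24 × 0.6560) = 0.001885
  Wq_B = Lq/λ = 0.001885/13.0 = 0.0001450
  W_B = Wq_B + 1/μ = 0.0001450 + 0.05848 = 0.05862

Since W_B = 0.05862 < W_A = 0.08850, Option B (multiple servers) has the shorter time in system.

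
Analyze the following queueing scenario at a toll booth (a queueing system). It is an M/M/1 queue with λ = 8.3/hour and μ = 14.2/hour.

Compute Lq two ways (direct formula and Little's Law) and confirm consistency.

Method 1 (direct): Lq = λ²/(μ(μ-λ)) = 68.89/(14.2 × 5.90) = 0.8223

Method 2 (Little's Law):
W = 1/(μ-λ) = 1/5.90 = 0.16949
Wq = W - 1/μ = 0.16949 - 0.070423 = 0.09907
Lq = λWq = 8.3 × 0.09907 = 0.8223 ✔ (matches Method 1)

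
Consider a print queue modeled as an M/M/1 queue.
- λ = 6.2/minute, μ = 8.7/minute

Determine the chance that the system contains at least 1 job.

ρ = λ/μ = 6.2/8.7 = 0.7126
P(N ≥ n) = ρⁿ
P(N ≥ 1) = 0.7126^1
P(N ≥ 1) = 0.7126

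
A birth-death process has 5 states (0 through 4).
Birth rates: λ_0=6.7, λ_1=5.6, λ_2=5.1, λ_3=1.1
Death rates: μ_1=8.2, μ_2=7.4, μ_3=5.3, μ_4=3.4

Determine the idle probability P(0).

Ratios P(n)/P(0) = (λ₀···λₙ₋₁)/(μ₁···μₙ):
P(1)/P(0) = (6.7)/(8.2) = 0.8171
P(2)/P(0) = (6.7×5.6)/(8.2×7.4) = 0.6183
P(3)/P(0) = (6.7×5.6×5.1)/(8.2×7.4×5.3) = 0.5950
P(4)/P(0) = (6.7×5.6×5.1×1.1)/(8.2×7.4×5.3×3.4) = 0.1925

Normalization: ∑ P(n) = 1
P(0) × (1.0000 + 0.8171 + 0.6183 + 0.5950 + 0.1925) = 1
P(0) × 3.2229 = 1
P(0) = 1/3.2229 = 0.3103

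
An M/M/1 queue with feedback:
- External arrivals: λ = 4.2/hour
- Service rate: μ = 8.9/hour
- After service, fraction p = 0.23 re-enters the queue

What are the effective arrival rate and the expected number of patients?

Effective arrival rate: λ_eff = λ/(1-p) = 4.2/(1-0.23) = 4.2/0.77 = 5.4545
ρ = λ_eff/μ = 5.4545/8.9 = 0.61287
L = ρ/(1-ρ) = 0.61287/(1-0.61287) = 1.5831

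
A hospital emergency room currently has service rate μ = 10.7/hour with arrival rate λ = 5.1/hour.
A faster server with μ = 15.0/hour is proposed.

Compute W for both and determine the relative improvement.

System 1: ρ₁ = 5.1/10.7 = 0.4766, W₁ = 1/(10.7-5.1) = 0.17857
System 2: ρ₂ = 5.1/15.0 = 0.3400, W₂ = 1/(15.0-5.1) = 0.10101
Improvement: (W₁-W₂)/W₁ = (0.17857-0.10101)/0.17857 = 43.43%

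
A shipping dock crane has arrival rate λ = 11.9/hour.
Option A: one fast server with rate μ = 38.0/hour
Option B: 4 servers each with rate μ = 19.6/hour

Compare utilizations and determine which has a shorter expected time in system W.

Option A: single server μ = 38.0 (M/M/1)
  ρ_A = 11.9/38.0 = 0.3132
  W_A = 1/(μ-λ) = 1/(38.0-11.9) = 1/26.10 = 0.03831

Option B: 4 servers μ = 19.6 (M/M/4)
  ρ_B = λ/(cμ) = 11.9/(4×19.6) = 0.1518
  Offered load a = λ/μ = cρ = 11.9/19.6 = 0.6071
  P₀ = [ Σₙ₌₀^3 aⁿ/n! + a^4/(4!(1-ρ)) ]⁻¹
  Σ = a^0/0! + a^1/1! + a^2/2! + a^3/3! = 1.0000 + 0.60714 + 0.18431 + 0.037301 = 1.8288
  a^4/(4!(1-ρ)) = 0.13588/(24 × 0.84821) = 0.006675
  P₀ = 1/(1.8288 + 0.006675) = 0.5448
  Lq = P₀·a^4·ρ / (4!(1-ρ)²) = 0.54483 × 0.13588 × 0.15179 / (24 × 0.71947) = 0.0006508
  Wq_B = Lq/λ = 0.00065078/11.9 = 0.0000546874
  W_B = Wq_B + 1/μ = 0.0000546874 + 0.0510204 = 0.05108

Since W_A = 0.03831 < W_B = 0.05108, Option A (single fast server) has the shorter time in system.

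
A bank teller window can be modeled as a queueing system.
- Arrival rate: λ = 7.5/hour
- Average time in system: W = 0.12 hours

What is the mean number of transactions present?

Little's Law: L = λW
L = 7.5 × 0.12 = 0.9000 transactions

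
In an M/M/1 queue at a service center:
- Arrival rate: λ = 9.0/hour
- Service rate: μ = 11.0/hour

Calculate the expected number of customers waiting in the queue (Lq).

ρ = λ/μ = 9.0/11.0 = 0.8182
For M/M/1: Lq = λ²/(μ(μ-λ))
Lq = 81.00/(11.0 × 2.00)
Lq = 3.6818 customers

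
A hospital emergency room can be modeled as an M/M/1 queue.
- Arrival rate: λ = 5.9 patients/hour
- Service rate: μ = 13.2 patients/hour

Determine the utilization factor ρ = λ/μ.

Server utilization: ρ = λ/μ
ρ = 5.9/13.2 = 0.4470
The server is busy 44.70% of the time.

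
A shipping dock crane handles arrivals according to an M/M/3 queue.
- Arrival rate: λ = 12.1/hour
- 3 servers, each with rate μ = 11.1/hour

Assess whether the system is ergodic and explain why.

Stability requires ρ = λ/(cμ) < 1
ρ = 12.1/(3 × 11.1) = 12.1/33.30 = 0.3634
Since 0.3634 < 1, the system is STABLE.
The servers are busy 36.34% of the time.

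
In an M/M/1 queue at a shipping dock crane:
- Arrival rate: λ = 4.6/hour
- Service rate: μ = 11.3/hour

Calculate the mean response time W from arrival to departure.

First, compute utilization: ρ = λ/μ = 4.6/11.3 = 0.4071
For M/M/1: W = 1/(μ-λ)
W = 1/(11.3-4.6) = 1/6.70
W = 0.1493 hours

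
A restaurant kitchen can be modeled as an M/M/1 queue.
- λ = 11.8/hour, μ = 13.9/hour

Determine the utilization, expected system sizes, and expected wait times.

Step 1: ρ = λ/μ = 11.8/13.9 = 0.8489
Step 2: L = λ/(μ-λ) = 11.8/2.10 = 5.6190
Step 3: Lq = λ²/(μ(μ-λ)) = 139.24/(13.9×2.10) = 4.7701
Step 4: W = 1/(μ-λ) = 1/2.10 = 0.47619
Step 5: Wq = λ/(μ(μ-λ)) = 11.8/(13.9×2.10) = 0.4042
Step 6: P(0) = 1-ρ = 0.1511
Verify: L = λW = 11.8×0.47619 = 5.6190 ✔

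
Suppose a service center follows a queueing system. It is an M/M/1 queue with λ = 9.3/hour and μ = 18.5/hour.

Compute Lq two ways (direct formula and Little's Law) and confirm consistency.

Method 1 (direct): Lq = λ²/(μ(μ-λ)) = 86.49/(18.5 × 9.20) = 0.5082

Method 2 (Little's Law):
W = 1/(μ-λ) = 1/9.20 = 0.108696
Wq = W - 1/μ = 0.108696 - 0.0540541 = 0.05464
Lq = λWq = 9.3 × 0.05464 = 0.5082 ✔ (matches Method 1)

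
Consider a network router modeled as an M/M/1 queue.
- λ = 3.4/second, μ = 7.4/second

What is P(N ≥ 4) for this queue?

ρ = λ/μ = 3.4/7.4 = 0.45946
P(N ≥ n) = ρⁿ
P(N ≥ 4) = 0.45946^4
P(N ≥ 4) = 0.04456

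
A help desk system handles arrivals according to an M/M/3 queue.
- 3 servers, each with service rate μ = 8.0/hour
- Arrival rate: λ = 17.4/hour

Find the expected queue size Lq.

Traffic intensity: ρ = λ/(cμ) = 17.4/(3×8.0) = 0.7250
Since ρ = 0.7250 < 1, system is stable.
Offered load a = λ/μ = cρ = 17.4/8.0 = 2.1750
P₀ = [ Σₙ₌₀^2 aⁿ/n! + a^3/(3!(1-ρ)) ]⁻¹
Σ = a^0/0! + a^1/1! + a^2/2! = 1.0000 + 2.1750 + 2.3653 = 5.5403
a^3/(3!(1-ρ)) = 10.2891/(6 × 0.2750) = 6.2358
P₀ = 1/(5.5403 + 6.2358) = 0.08492
Lq = P₀·a^3·ρ / (3!(1-ρ)²) = 0.08492 × 10.2891 × 0.7250 / (6 × 0.07563) = 1.3960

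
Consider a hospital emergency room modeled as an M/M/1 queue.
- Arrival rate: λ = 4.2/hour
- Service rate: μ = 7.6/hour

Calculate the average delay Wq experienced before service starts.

First, compute utilization: ρ = λ/μ = 4.2/7.6 = 0.5526
For M/M/1: Wq = λ/(μ(μ-λ))
Wq = 4.2/(7.6 × (7.6-4.2))
Wq = 4.2/(7.6 × 3.40)
Wq = 0.1625 hours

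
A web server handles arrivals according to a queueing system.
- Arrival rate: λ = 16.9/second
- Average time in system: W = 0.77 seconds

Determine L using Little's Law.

Little's Law: L = λW
L = 16.9 × 0.77 = 13.0130 requests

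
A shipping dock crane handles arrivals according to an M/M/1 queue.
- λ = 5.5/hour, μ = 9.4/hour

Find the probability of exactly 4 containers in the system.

ρ = λ/μ = 5.5/9.4 = 0.5851
P(n) = (1-ρ)ρⁿ
P(4) = (1-0.5851) × 0.5851^4
P(4) = 0.4149 × 0.1172
P(4) = 0.04863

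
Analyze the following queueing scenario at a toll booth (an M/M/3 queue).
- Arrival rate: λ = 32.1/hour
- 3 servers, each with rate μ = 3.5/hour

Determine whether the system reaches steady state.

Stability requires ρ = λ/(cμ) < 1
ρ = 32.1/(3 × 3.5) = 32.1/10.50 = 3.0571
Since 3.0571 ≥ 1, the system is UNSTABLE.
Need c > λ/μ = 32.1/3.5 = 9.17.
Minimum servers needed: c = 10.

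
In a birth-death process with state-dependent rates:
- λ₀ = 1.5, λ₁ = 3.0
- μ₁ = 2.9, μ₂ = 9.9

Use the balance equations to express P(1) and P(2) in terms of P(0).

Balance equations:
State 0: λ₀P₀ = μ₁P₁ → P₁ = (λ₀/μ₁)P₀ = (1.5/2.9)P₀ = 0.5172P₀
State 1: P₂ = (λ₀λ₁)/(μ₁μ₂)P₀ = (1.5×3.0)/(2.9×9.9)P₀ = 0.1567P₀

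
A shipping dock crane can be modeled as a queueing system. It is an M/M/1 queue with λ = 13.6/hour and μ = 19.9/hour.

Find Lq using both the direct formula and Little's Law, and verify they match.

Method 1 (direct): Lq = λ²/(μ(μ-λ)) = 184.96/(19.9 × 6.30) = 1.4753

Method 2 (Little's Law):
W = 1/(μ-λ) = 1/6.30 = 0.15873
Wq = W - 1/μ = 0.15873 - 0.050251 = 0.10848
Lq = λWq = 13.6 × 0.10848 = 1.4753 ✔ (matches Method 1)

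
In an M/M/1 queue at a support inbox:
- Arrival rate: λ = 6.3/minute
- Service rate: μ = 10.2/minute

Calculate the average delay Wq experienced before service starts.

First, compute utilization: ρ = λ/μ = 6.3/10.2 = 0.6176
For M/M/1: Wq = λ/(μ(μ-λ))
Wq = 6.3/(10.2 × (10.2-6.3))
Wq = 6.3/(10.2 × 3.90)
Wq = 0.1584 minutes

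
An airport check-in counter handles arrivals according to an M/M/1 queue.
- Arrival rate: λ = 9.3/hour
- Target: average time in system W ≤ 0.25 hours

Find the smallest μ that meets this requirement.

For M/M/1: W = 1/(μ-λ)
Need W ≤ 0.25, so 1/(μ-λ) ≤ 0.25
μ - λ ≥ 1/0.25 = 4.0000
μ ≥ 9.3 + 4.0000 = 13.3000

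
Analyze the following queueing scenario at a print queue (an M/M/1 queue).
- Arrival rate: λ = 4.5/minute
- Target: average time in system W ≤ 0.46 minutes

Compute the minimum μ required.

For M/M/1: W = 1/(μ-λ)
Need W ≤ 0.46, so 1/(μ-λ) ≤ 0.46
μ - λ ≥ 1/0.46 = 2.1739
μ ≥ 4.5 + 2.1739 = 6.6739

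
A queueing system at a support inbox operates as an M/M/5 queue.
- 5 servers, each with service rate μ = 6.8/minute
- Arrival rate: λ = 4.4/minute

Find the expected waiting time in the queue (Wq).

Traffic intensity: ρ = λ/(cμ) = 4.4/(5×6.8) = 0.1294
Since ρ = 0.1294 < 1, system is stable.
Offered load a = λ/μ = cρ = 4.4/6.8 = 0.6471
P₀ = [ Σₙ₌₀^4 aⁿ/n! + a^5/(5!(1-ρ)) ]⁻¹
Σ = a^0/0! + a^1/1! + a^2/2! + a^3/3! + a^4/4! = 1.0000 + 0.6471 + 0.2093 + 0.04515 + 0.007304 = 1.9089
a^5/(5!(1-ρ)) = 0.11343/(120 × 0.87059) = 0.001086
P₀ = 1/(1.9089 + 0.001086) = 0.5236
Lq = P₀·a^5·ρ / (5!(1-ρ)²) = 0.52358 × 0.11343 × 0.12941 / (120 × 0.75792) = 0.00008450
Wq = Lq/λ = 0.00008450/4.4 = 0.00001920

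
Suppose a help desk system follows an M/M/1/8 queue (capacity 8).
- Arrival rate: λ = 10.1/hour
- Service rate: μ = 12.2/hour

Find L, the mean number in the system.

ρ = λ/μ = 10.1/12.2 = 0.82787
P₀ = (1-ρ)/(1-ρ^(K+1)) = (1-0.82787)/(1-0.82787^9) = 0.1721/0.8173 = 0.2106
P_K = P₀×ρ^K = 0.21060 × 0.82787^8 = 0.21060 × 0.22065 = 0.04647
L = ρ[1 - (K+1)ρ^K + Kρ^(K+1)] / [(1-ρ)(1-ρ^(K+1))]
L = 0.82787 × (1 - 9×0.22065 + 8×0.18267) / ((1 - 0.82787) × (1 - 0.18267)) = 2.7981 tickets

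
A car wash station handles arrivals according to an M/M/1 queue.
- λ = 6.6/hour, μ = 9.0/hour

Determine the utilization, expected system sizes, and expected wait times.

Step 1: ρ = λ/μ = 6.6/9.0 = 0.7333
Step 2: L = λ/(μ-λ) = 6.6/2.40 = 2.7500
Step 3: Lq = λ²/(μ(μ-λ)) = 43.56/(9.0×2.40) = 2.0167
Step 4: W = 1/(μ-λ) = 1/2.40 = 0.41667
Step 5: Wq = λ/(μ(μ-λ)) = 6.6/(9.0×2.40) = 0.3056
Step 6: P(0) = 1-ρ = 0.2667
Verify: L = λW = 6.6×0.41667 = 2.7500 ✔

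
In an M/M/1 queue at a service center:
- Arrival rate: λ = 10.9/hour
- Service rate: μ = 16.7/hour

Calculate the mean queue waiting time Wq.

First, compute utilization: ρ = λ/μ = 10.9/16.7 = 0.6527
For M/M/1: Wq = λ/(μ(μ-λ))
Wq = 10.9/(16.7 × (16.7-10.9))
Wq = 10.9/(16.7 × 5.80)
Wq = 0.1125 hours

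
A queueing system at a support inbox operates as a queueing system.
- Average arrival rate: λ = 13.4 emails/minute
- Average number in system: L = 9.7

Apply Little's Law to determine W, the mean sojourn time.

Little's Law: L = λW, so W = L/λ
W = 9.7/13.4 = 0.7239 minutes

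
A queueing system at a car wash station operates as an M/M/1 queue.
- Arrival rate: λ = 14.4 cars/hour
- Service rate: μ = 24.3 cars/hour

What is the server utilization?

Server utilization: ρ = λ/μ
ρ = 14.4/24.3 = 0.5926
The server is busy 59.26% of the time.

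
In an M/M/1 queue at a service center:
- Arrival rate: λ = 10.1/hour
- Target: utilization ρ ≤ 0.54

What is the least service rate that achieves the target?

ρ = λ/μ, so μ = λ/ρ
μ ≥ 10.1/0.54 = 18.7037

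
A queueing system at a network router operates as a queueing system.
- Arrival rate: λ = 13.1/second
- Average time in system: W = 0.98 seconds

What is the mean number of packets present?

Little's Law: L = λW
L = 13.1 × 0.98 = 12.8380 packets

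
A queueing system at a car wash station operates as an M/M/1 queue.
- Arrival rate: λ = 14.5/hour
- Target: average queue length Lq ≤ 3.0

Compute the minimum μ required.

For M/M/1: Lq = λ²/(μ(μ-λ))
Need Lq ≤ 3.0, i.e. μ(μ-λ) ≥ λ²/3.0
μ² - 14.5μ - 210.25/3.0 ≥ 0  →  μ² - 14.5μ - 70.08333 ≥ 0
Quadratic formula (positive root): μ = [λ + √(λ² + 4×70.08333)]/2
Discriminant: 210.25 + 4×70.08333 = 490.5833, √490.5833 = 22.1491
μ ≥ (14.5 + 22.1491)/2 = 18.3246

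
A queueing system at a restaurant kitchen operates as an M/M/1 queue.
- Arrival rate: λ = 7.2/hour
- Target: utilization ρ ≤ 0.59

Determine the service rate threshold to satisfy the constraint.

ρ = λ/μ, so μ = λ/ρ
μ ≥ 7.2/0.59 = 12.2034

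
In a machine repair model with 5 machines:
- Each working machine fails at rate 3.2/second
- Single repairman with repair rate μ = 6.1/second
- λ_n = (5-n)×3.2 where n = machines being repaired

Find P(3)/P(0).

P(3)/P(0) = ∏_{i=0}^{3-1} λ_i/μ_{i+1}
= (5-0)×3.2/6.1 × (5-1)×3.2/6.1 × (5-2)×3.2/6.1
= 8.6619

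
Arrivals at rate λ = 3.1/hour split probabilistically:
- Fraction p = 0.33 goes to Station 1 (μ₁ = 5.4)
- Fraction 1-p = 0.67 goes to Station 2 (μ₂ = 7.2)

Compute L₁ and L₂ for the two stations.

Effective rates: λ₁ = 3.1×0.33 = 1.023, λ₂ = 3.1×0.67 = 2.077
Station 1: ρ₁ = 1.023/5.4 = 0.1894, L₁ = ρ₁/(1-ρ₁) = 0.1894/(1-0.1894) = 0.2337
Station 2: ρ₂ = 2.077/7.2 = 0.28847, L₂ = ρ₂/(1-ρ₂) = 0.28847/(1-0.28847) = 0.4054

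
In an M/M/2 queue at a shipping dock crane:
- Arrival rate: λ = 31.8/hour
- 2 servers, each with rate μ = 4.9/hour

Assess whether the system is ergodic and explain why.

Stability requires ρ = λ/(cμ) < 1
ρ = 31.8/(2 × 4.9) = 31.8/9.80 = 3.2449
Since 3.2449 ≥ 1, the system is UNSTABLE.
Need c > λ/μ = 31.8/4.9 = 6.49.
Minimum servers needed: c = 7.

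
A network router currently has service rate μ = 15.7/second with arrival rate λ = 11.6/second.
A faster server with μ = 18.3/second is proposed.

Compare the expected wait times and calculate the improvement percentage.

System 1: ρ₁ = 11.6/15.7 = 0.7389, W₁ = 1/(15.7-11.6) = 0.24390
System 2: ρ₂ = 11.6/18.3 = 0.6339, W₂ = 1/(18.3-11.6) = 0.14925
Improvement: (W₁-W₂)/W₁ = (0.24390-0.14925)/0.24390 = 38.81%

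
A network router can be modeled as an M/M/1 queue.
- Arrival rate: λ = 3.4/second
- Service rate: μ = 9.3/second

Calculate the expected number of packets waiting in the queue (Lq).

ρ = λ/μ = 3.4/9.3 = 0.3656
For M/M/1: Lq = λ²/(μ(μ-λ))
Lq = 11.56/(9.3 × 5.90)
Lq = 0.2107 packets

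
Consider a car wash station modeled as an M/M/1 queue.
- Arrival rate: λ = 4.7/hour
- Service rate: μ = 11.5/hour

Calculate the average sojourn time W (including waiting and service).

First, compute utilization: ρ = λ/μ = 4.7/11.5 = 0.4087
For M/M/1: W = 1/(μ-λ)
W = 1/(11.5-4.7) = 1/6.80
W = 0.1471 hours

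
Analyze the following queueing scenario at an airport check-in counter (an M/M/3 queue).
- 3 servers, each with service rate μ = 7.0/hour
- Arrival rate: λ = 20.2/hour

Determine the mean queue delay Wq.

Traffic intensity: ρ = λ/(cμ) = 20.2/(3×7.0) = 0.9619
Since ρ = 0.9619 < 1, system is stable.
Offered load a = λ/μ = cρ = 20.2/7.0 = 2.8857
P₀ = [ Σₙ₌₀^2 aⁿ/n! + a^3/(3!(1-ρ)) ]⁻¹
Σ = a^0/0! + a^1/1! + a^2/2! = 1.0000 + 2.8857 + 4.1637 = 8.0494
a^3/(3!(1-ρ)) = 24.030344/(6 × 0.038095238) = 105.1328
P₀ = 1/(8.0494 + 105.1328) = 0.008835
Lq = P₀·a^3·ρ / (3!(1-ρ)²) = 0.00883532 × 24.0303 × 0.961905 / (6 × 0.00145125) = 23.4542
Wq = Lq/λ = 23.4542/20.2 = 1.1611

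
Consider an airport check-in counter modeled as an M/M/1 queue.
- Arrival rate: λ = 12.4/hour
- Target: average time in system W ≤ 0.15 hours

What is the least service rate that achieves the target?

For M/M/1: W = 1/(μ-λ)
Need W ≤ 0.15, so 1/(μ-λ) ≤ 0.15
μ - λ ≥ 1/0.15 = 6.6667
μ ≥ 12.4 + 6.6667 = 19.0667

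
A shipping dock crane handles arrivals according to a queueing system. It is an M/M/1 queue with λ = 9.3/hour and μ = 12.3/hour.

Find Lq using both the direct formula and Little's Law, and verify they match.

Method 1 (direct): Lq = λ²/(μ(μ-λ)) = 86.49/(12.3 × 3.00) = 2.3439

Method 2 (Little's Law):
W = 1/(μ-λ) = 1/3.00 = 0.33333
Wq = W - 1/μ = 0.33333 - 0.081301 = 0.25203
Lq = λWq = 9.3 × 0.25203 = 2.3439 ✔ (matches Method 1)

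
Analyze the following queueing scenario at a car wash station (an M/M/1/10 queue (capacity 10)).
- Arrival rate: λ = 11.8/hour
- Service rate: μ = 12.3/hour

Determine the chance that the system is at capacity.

ρ = λ/μ = 11.8/12.3 = 0.9593496
P₀ = (1-ρ)/(1-ρ^(K+1)) = (1-0.9593496)/(1-0.9593496^11) = 0.04065/0.3665 = 0.1109
P_K = P₀×ρ^K = 0.11091 × 0.9593496^10 = 0.11091 × 0.66034 = 0.07324
Blocking probability = 7.32%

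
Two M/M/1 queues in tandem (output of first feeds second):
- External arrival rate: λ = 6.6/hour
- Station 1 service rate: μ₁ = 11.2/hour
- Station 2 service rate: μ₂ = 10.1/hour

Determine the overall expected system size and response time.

By Jackson's theorem, each station behaves as independent M/M/1.
Station 1: ρ₁ = 6.6/11.2 = 0.5893, L₁ = ρ₁/(1-ρ₁) = λ/(μ₁-λ) = 6.6/4.60 = 1.4348
Station 2: ρ₂ = 6.6/10.1 = 0.6535, L₂ = ρ₂/(1-ρ₂) = λ/(μ₂-λ) = 6.6/3.50 = 1.8857
Total: L = L₁ + L₂ = 1.4348 + 1.8857 = 3.3205
W = L/λ = 3.3205/6.6 = 0.5031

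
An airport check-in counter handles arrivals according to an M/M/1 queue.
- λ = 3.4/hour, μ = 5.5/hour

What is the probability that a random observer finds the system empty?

ρ = λ/μ = 3.4/5.5 = 0.6182
P(0) = 1 - ρ = 1 - 0.6182 = 0.3818
The server is idle 38.18% of the time.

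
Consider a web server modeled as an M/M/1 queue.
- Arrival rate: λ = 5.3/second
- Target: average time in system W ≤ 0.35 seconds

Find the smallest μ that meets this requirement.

For M/M/1: W = 1/(μ-λ)
Need W ≤ 0.35, so 1/(μ-λ) ≤ 0.35
μ - λ ≥ 1/0.35 = 2.8571
μ ≥ 5.3 + 2.8571 = 8.1571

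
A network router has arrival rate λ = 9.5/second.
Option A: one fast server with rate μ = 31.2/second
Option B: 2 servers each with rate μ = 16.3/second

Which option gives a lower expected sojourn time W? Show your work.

Option A: single server μ = 31.2 (M/M/1)
  ρ_A = 9.5/31.2 = 0.3045
  W_A = 1/(μ-λ) = 1/(31.2-9.5) = 1/21.70 = 0.04608

Option B: 2 servers μ = 16.3 (M/M/2)
  ρ_B = λ/(cμ) = 9.5/(2×16.3) = 0.2914
  Offered load a = λ/μ = cρ = 9.5/16.3 = 0.5828
  P₀ = [ Σₙ₌₀^1 aⁿ/n! + a^2/(2!(1-ρ)) ]⁻¹
  Σ = a^0/0! + a^1/1! = 1.0000 + 0.5828 = 1.5828
  a^2/(2!(1-ρ)) = 0.3397/(2 × 0.7086) = 0.2397
  P₀ = 1/(1.5828 + 0.2397) = 0.5487
  Lq = P₀·a^2·ρ / (2!(1-ρ)²) = 0.5487 × 0.3397 × 0.2914 / (2 × 0.5021) = 0.05409
  Wq_B = Lq/λ = 0.054087/9.5 = 0.005693
  W_B = Wq_B + 1/μ = 0.005693 + 0.06135 = 0.06704

Since W_A = 0.04608 < W_B = 0.06704, Option A (single fast server) has the shorter time in system.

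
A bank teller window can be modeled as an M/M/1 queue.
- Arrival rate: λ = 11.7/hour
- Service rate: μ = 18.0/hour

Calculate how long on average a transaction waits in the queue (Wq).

First, compute utilization: ρ = λ/μ = 11.7/18.0 = 0.6500
For M/M/1: Wq = λ/(μ(μ-λ))
Wq = 11.7/(18.0 × (18.0-11.7))
Wq = 11.7/(18.0 × 6.30)
Wq = 0.1032 hours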